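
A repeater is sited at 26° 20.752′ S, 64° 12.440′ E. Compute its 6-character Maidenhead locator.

MG23cp

Add 180° to longitude and 90° to latitude: 244.2073, 63.6541.
Field: 244.2073/20 → 12 → M, 63.6541/10 → 6 → G; chars MG.
Square: 4.2073/2 → 2, 3.6541/1 → 3; chars 23.
Subsquare: 0.2073/0.0833333 → 2 → c, 0.6541/0.0416667 → 15 → p; chars cp.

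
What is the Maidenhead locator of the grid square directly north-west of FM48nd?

FM48me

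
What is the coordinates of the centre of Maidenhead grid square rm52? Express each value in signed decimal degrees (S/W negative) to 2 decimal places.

Field R=17, M=12: +17·20° lon, +12·10° lat → SW at lon 160°, lat 30°.
Square 5, 2: +5·2° lon, +2·1° lat → SW at lon 170°, lat 32°.
Cell spans 2° lon × 1° lat. Centre is SW corner plus half of each.
latitude 32.50, longitude 171.00.

32.50, 171.00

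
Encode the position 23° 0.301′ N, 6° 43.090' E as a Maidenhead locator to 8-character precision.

JL33ia61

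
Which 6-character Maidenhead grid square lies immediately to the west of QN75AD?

QN65xd

Longitude subsquare a = 0; −1 → -1, wraps to 23 = x, carry into square.
Longitude square 7; −1 → 6.
The latitude characters are unchanged.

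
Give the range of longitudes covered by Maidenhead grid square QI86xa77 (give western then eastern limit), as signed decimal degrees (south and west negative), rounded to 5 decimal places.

157.97500, 157.98333

Field Q=16, I=8: +16·20° lon, +8·10° lat → SW at lon 140°, lat -10°.
Square 8, 6: +8·2° lon, +6·1° lat → SW at lon 156°, lat -4°.
Subsquare x=23, a=0: +23·0.0833333° lon, +0·0.0416667° lat → SW at lon 157.917°, lat -4°.
Extended square 7, 7: +7·0.00833333° lon, +7·0.00416667° lat → SW at lon 157.975°, lat -3.97083°.
Cell spans 0.00833333° lon × 0.00416667° lat.
west 157.97500, east 157.98333.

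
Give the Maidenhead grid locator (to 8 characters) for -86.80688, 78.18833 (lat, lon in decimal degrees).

Offset from 180°W / 90°S: lon 258.18833°, lat 3.19312°.
Field: lon ⌊258.18833/20⌋ = 12 → M; lat ⌊3.19312/10⌋ = 0 → A.
Square: lon ⌊18.18833/2⌋ = 9; lat ⌊3.19312/1⌋ = 3.
Subsquare: lon ⌊0.18833/0.0833333⌋ = 2 → c; lat ⌊0.19312/0.0416667⌋ = 4 → e.
Extended square: lon ⌊0.02166/0.00833333⌋ = 2; lat ⌊0.02645/0.00416667⌋ = 6.

MA93ce26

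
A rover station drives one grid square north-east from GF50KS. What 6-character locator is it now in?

Longitude subsquare k = 10; +1 → 11 = l.
Latitude subsquare s = 18; +1 → 19 = t.

GF50lt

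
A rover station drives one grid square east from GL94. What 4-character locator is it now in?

HL04

Longitude square 9; +1 → 10, wraps to 0, carry into field.
Longitude field G = 6; +1 → 7 = H.
The latitude characters are unchanged.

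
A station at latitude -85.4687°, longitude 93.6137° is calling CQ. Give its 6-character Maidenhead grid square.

Shift to the Maidenhead origin (180°W, 90°S): lon 273.6137, lat 4.5313.
Field (20°×10°, letters A–R): 273.6137/20 → 13 → N, 4.5313/10 → 0 → A; chars NA.
Square (2°×1°, digits 0–9): 13.6137/2 → 6, 4.5313/1 → 4; chars 64.
Subsquare (5′×2.5′, letters a–x): 1.6137/0.0833333 → 19 → t, 0.5313/0.0416667 → 12 → m; chars tm.

NA64tm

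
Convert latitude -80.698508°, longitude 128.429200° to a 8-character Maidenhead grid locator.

PA49fh12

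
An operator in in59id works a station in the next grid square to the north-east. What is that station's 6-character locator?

Longitude subsquare i = 8; +1 → 9 = j.
Latitude subsquare d = 3; +1 → 4 = e.

IN59je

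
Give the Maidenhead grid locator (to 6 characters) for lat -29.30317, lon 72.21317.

MG60cq

Add 180° to longitude and 90° to latitude: 252.2132, 60.6968.
Field: lon ⌊252.2132/20⌋ = 12 → M; lat ⌊60.6968/10⌋ = 6 → G.
Square: lon ⌊12.2132/2⌋ = 6; lat ⌊0.6968/1⌋ = 0.
Subsquare: lon ⌊0.2132/0.0833333⌋ = 2 → c; lat ⌊0.6968/0.0416667⌋ = 16 → q.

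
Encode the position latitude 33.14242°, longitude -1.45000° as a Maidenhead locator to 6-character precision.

IM93gd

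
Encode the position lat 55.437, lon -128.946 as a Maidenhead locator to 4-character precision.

CO55

Add 180° to longitude and 90° to latitude: 51.05, 145.44.
Field: lon ⌊51.05/20⌋ = 2 → C; lat ⌊145.44/10⌋ = 14 → O.
Square: lon ⌊11.05/2⌋ = 5; lat ⌊5.44/1⌋ = 5.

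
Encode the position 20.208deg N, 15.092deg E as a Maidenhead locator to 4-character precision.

Offset from 180°W / 90°S: lon 195.09°, lat 110.21°.
Field: 195.09/20 → 9 → J, 110.21/10 → 11 → L; chars JL.
Square: 15.09/2 → 7, 0.21/1 → 0; chars 70.

JL70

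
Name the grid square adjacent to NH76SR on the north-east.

Longitude subsquare s = 18; +1 → 19 = t.
Latitude subsquare r = 17; +1 → 18 = s.

NH76ts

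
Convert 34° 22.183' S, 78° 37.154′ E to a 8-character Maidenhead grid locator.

MF95hp41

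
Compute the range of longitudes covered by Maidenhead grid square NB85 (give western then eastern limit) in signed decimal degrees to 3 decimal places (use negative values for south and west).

96.000, 98.000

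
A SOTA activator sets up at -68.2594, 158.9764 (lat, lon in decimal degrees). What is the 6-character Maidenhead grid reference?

QC91lr

Offset from 180°W / 90°S: lon 338.9764°, lat 21.7406°.
Field (20°×10°, letters A–R): 338.9764/20 → 16 → Q, 21.7406/10 → 2 → C; chars QC.
Square (2°×1°, digits 0–9): 18.9764/2 → 9, 1.7406/1 → 1; chars 91.
Subsquare (5′×2.5′, letters a–x): 0.9764/0.0833333 → 11 → l, 0.7406/0.0416667 → 17 → r; chars lr.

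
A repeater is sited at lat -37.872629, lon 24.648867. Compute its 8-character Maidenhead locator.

Add 180° to longitude and 90° to latitude: 204.64887, 52.12737.
Field (20°×10°, letters A–R): lon ⌊204.64887/20⌋ = 10 → K; lat ⌊52.12737/10⌋ = 5 → F.
Square (2°×1°, digits 0–9): lon ⌊4.64887/2⌋ = 2; lat ⌊2.12737/1⌋ = 2.
Subsquare (5′×2.5′, letters a–x): lon ⌊0.64887/0.0833333⌋ = 7 → h; lat ⌊0.12737/0.0416667⌋ = 3 → d.
Extended square (30″×15″, digits 0–9): lon ⌊0.06553/0.00833333⌋ = 7; lat ⌊0.00237/0.00416667⌋ = 0.

KF22hd70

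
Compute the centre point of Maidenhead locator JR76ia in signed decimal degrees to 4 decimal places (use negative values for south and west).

Field J=9, R=17: +9·20° lon, +17·10° lat → SW at lon 0°, lat 80°.
Square 7, 6: +7·2° lon, +6·1° lat → SW at lon 14°, lat 86°.
Subsquare i=8, a=0: +8·0.0833333° lon, +0·0.0416667° lat → SW at lon 14.6667°, lat 86°.
Cell spans 0.0833333° lon × 0.0416667° lat. Centre is SW corner plus half of each.
latitude 86.0208, longitude 14.7083.

86.0208, 14.7083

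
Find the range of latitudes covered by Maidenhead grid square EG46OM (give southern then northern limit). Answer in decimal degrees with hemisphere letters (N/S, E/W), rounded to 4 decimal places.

Field E=4, G=6: +4·20° lon, +6·10° lat → SW at lon -100°, lat -30°.
Square 4, 6: +4·2° lon, +6·1° lat → SW at lon -92°, lat -24°.
Subsquare o=14, m=12: +14·0.0833333° lon, +12·0.0416667° lat → SW at lon -90.8333°, lat -23.5°.
Cell spans 0.0833333° lon × 0.0416667° lat.
south 23.5000° S, north 23.4583° S.

23.5000° S, 23.4583° S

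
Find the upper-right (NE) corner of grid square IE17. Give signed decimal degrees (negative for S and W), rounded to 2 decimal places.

Field I=8, E=4: +8·20° lon, +4·10° lat → SW at lon -20°, lat -50°.
Square 1, 7: +1·2° lon, +7·1° lat → SW at lon -18°, lat -43°.
Cell spans 2° lon × 1° lat. NE corner is SW corner plus one full cell.
latitude -42.00, longitude -16.00.

-42.00, -16.00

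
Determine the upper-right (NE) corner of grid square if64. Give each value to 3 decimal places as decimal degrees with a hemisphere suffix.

Field I=8, F=5: +8·20° lon, +5·10° lat → SW at lon -20°, lat -40°.
Square 6, 4: +6·2° lon, +4·1° lat → SW at lon -8°, lat -36°.
Cell spans 2° lon × 1° lat. NE corner is SW corner plus one full cell.
latitude 35.000° S, longitude 6.000° W.

35.000° S, 6.000° W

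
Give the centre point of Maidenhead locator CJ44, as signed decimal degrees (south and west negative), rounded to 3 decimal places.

4.500, -131.000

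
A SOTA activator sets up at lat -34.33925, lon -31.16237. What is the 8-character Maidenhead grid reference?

HF45kp08

Add 180° to longitude and 90° to latitude: 148.83763, 55.66075.
Field: 148.83763/20 → 7 → H, 55.66075/10 → 5 → F; chars HF.
Square: 8.83763/2 → 4, 5.66075/1 → 5; chars 45.
Subsquare: 0.83763/0.0833333 → 10 → k, 0.66075/0.0416667 → 15 → p; chars kp.
Extended square: 0.00430/0.00833333 → 0, 0.03575/0.00416667 → 8; chars 08.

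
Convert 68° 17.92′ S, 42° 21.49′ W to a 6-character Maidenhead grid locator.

GC81tq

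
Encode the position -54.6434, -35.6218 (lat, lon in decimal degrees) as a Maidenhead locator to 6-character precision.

Add 180° to longitude and 90° to latitude: 144.3782, 35.3566.
Field (20°×10°, letters A–R): 144.3782/20 → 7 → H, 35.3566/10 → 3 → D; chars HD.
Square (2°×1°, digits 0–9): 4.3782/2 → 2, 5.3566/1 → 5; chars 25.
Subsquare (5′×2.5′, letters a–x): 0.3782/0.0833333 → 4 → e, 0.3566/0.0416667 → 8 → i; chars ei.

HD25ei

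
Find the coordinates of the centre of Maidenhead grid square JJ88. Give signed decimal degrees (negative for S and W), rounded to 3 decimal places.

Field J=9, J=9: +9·20° lon, +9·10° lat → SW at lon 0°, lat 0°.
Square 8, 8: +8·2° lon, +8·1° lat → SW at lon 16°, lat 8°.
Cell spans 2° lon × 1° lat. Centre is SW corner plus half of each.
latitude 8.500, longitude 17.000.

8.500, 17.000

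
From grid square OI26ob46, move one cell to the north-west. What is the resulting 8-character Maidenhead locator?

Longitude extended square 4; −1 → 3.
Latitude extended square 6; +1 → 7.

OI26ob37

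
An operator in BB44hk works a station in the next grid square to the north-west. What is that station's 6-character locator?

BB44gl

Longitude subsquare h = 7; −1 → 6 = g.
Latitude subsquare k = 10; +1 → 11 = l.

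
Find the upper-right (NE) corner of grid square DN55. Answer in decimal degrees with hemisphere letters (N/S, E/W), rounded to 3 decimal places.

Field D=3, N=13: +3·20° lon, +13·10° lat → SW at lon -120°, lat 40°.
Square 5, 5: +5·2° lon, +5·1° lat → SW at lon -110°, lat 45°.
Cell spans 2° lon × 1° lat. NE corner is SW corner plus one full cell.
latitude 46.000° N, longitude 108.000° W.

46.000° N, 108.000° W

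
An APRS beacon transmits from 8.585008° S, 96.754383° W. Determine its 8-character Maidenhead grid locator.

Shift to the Maidenhead origin (180°W, 90°S): lon 83.24562, lat 81.41499.
Field: lon ⌊83.24562/20⌋ = 4 → E; lat ⌊81.41499/10⌋ = 8 → I.
Square: lon ⌊3.24562/2⌋ = 1; lat ⌊1.41499/1⌋ = 1.
Subsquare: lon ⌊1.24562/0.0833333⌋ = 14 → o; lat ⌊0.41499/0.0416667⌋ = 9 → j.
Extended square: lon ⌊0.07895/0.00833333⌋ = 9; lat ⌊0.03999/0.00416667⌋ = 9.

EI11oj99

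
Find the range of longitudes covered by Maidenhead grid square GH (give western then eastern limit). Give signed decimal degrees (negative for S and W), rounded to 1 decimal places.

-60.0, -40.0

Field G=6, H=7: +6·20° lon, +7·10° lat → SW at lon -60°, lat -20°.
Cell spans 20° lon × 10° lat.
west -60.0, east -40.0.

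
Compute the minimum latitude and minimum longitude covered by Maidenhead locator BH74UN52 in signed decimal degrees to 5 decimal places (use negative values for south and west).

-15.45000, -144.29167

Field B=1, H=7: +1·20° lon, +7·10° lat → SW at lon -160°, lat -20°.
Square 7, 4: +7·2° lon, +4·1° lat → SW at lon -146°, lat -16°.
Subsquare u=20, n=13: +20·0.0833333° lon, +13·0.0416667° lat → SW at lon -144.333°, lat -15.4583°.
Extended square 5, 2: +5·0.00833333° lon, +2·0.00416667° lat → SW at lon -144.292°, lat -15.45°.
latitude -15.45000, longitude -144.29167.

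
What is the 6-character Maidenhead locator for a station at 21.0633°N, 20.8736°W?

HL91nb

Offset from 180°W / 90°S: lon 159.1264°, lat 111.0633°.
Field (20°×10°, letters A–R): lon ⌊159.1264/20⌋ = 7 → H; lat ⌊111.0633/10⌋ = 11 → L.
Square (2°×1°, digits 0–9): lon ⌊19.1264/2⌋ = 9; lat ⌊1.0633/1⌋ = 1.
Subsquare (5′×2.5′, letters a–x): lon ⌊1.1264/0.0833333⌋ = 13 → n; lat ⌊0.0633/0.0416667⌋ = 1 → b.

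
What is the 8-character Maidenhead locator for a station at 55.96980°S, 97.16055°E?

Offset from 180°W / 90°S: lon 277.16055°, lat 34.03020°.
Field: lon ⌊277.16055/20⌋ = 13 → N; lat ⌊34.03020/10⌋ = 3 → D.
Square: lon ⌊17.16055/2⌋ = 8; lat ⌊4.03020/1⌋ = 4.
Subsquare: lon ⌊1.16055/0.0833333⌋ = 13 → n; lat ⌊0.03020/0.0416667⌋ = 0 → a.
Extended square: lon ⌊0.07722/0.00833333⌋ = 9; lat ⌊0.03020/0.00416667⌋ = 7.

ND84na97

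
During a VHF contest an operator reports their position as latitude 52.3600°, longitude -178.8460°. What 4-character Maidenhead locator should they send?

AO02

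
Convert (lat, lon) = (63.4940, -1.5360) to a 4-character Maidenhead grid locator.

IP93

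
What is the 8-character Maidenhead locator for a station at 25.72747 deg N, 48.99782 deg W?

Add 180° to longitude and 90° to latitude: 131.00218, 115.72747.
Field (20°×10°, letters A–R): lon ⌊131.00218/20⌋ = 6 → G; lat ⌊115.72747/10⌋ = 11 → L.
Square (2°×1°, digits 0–9): lon ⌊11.00218/2⌋ = 5; lat ⌊5.72747/1⌋ = 5.
Subsquare (5′×2.5′, letters a–x): lon ⌊1.00218/0.0833333⌋ = 12 → m; lat ⌊0.72747/0.0416667⌋ = 17 → r.
Extended square (30″×15″, digits 0–9): lon ⌊0.00218/0.00833333⌋ = 0; lat ⌊0.01914/0.00416667⌋ = 4.

GL55mr04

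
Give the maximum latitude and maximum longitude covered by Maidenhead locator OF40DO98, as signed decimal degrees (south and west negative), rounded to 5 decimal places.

Field O=14, F=5: +14·20° lon, +5·10° lat → SW at lon 100°, lat -40°.
Square 4, 0: +4·2° lon, +0·1° lat → SW at lon 108°, lat -40°.
Subsquare d=3, o=14: +3·0.0833333° lon, +14·0.0416667° lat → SW at lon 108.25°, lat -39.4167°.
Extended square 9, 8: +9·0.00833333° lon, +8·0.00416667° lat → SW at lon 108.325°, lat -39.3833°.
Cell spans 0.00833333° lon × 0.00416667° lat. NE corner is SW corner plus one full cell.
latitude -39.37917, longitude 108.33333.

-39.37917, 108.33333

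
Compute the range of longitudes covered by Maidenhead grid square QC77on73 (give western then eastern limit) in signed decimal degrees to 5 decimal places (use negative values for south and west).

155.22500, 155.23333

Field Q=16, C=2: +16·20° lon, +2·10° lat → SW at lon 140°, lat -70°.
Square 7, 7: +7·2° lon, +7·1° lat → SW at lon 154°, lat -63°.
Subsquare o=14, n=13: +14·0.0833333° lon, +13·0.0416667° lat → SW at lon 155.167°, lat -62.4583°.
Extended square 7, 3: +7·0.00833333° lon, +3·0.00416667° lat → SW at lon 155.225°, lat -62.4458°.
Cell spans 0.00833333° lon × 0.00416667° lat.
west 155.22500, east 155.23333.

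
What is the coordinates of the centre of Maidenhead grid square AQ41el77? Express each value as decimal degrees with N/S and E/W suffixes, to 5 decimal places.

71.48958° N, 171.60417° W

Field A=0, Q=16: +0·20° lon, +16·10° lat → SW at lon -180°, lat 70°.
Square 4, 1: +4·2° lon, +1·1° lat → SW at lon -172°, lat 71°.
Subsquare e=4, l=11: +4·0.0833333° lon, +11·0.0416667° lat → SW at lon -171.667°, lat 71.4583°.
Extended square 7, 7: +7·0.00833333° lon, +7·0.00416667° lat → SW at lon -171.608°, lat 71.4875°.
Cell spans 0.00833333° lon × 0.00416667° lat. Centre is SW corner plus half of each.
latitude 71.48958° N, longitude 171.60417° W.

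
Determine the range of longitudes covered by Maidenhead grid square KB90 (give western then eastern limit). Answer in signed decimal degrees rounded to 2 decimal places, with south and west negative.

38.00, 40.00

Field K=10, B=1: +10·20° lon, +1·10° lat → SW at lon 20°, lat -80°.
Square 9, 0: +9·2° lon, +0·1° lat → SW at lon 38°, lat -80°.
Cell spans 2° lon × 1° lat.
west 38.00, east 40.00.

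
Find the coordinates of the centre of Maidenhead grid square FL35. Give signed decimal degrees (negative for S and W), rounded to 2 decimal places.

25.50, -73.00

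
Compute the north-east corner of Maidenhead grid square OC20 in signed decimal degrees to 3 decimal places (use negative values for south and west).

-69.000, 106.000

Field O=14, C=2: +14·20° lon, +2·10° lat → SW at lon 100°, lat -70°.
Square 2, 0: +2·2° lon, +0·1° lat → SW at lon 104°, lat -70°.
Cell spans 2° lon × 1° lat. NE corner is SW corner plus one full cell.
latitude -69.000, longitude 106.000.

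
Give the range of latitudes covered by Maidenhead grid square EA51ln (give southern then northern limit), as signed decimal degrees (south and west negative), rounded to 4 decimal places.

-88.4583, -88.4167

Field E=4, A=0: +4·20° lon, +0·10° lat → SW at lon -100°, lat -90°.
Square 5, 1: +5·2° lon, +1·1° lat → SW at lon -90°, lat -89°.
Subsquare l=11, n=13: +11·0.0833333° lon, +13·0.0416667° lat → SW at lon -89.0833°, lat -88.4583°.
Cell spans 0.0833333° lon × 0.0416667° lat.
south -88.4583, north -88.4167.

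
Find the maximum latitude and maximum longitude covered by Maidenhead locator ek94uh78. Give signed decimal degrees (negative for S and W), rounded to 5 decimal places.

14.32917, -80.26667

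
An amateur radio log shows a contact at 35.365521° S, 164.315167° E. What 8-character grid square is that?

Add 180° to longitude and 90° to latitude: 344.31517, 54.63448.
Field: lon ⌊344.31517/20⌋ = 17 → R; lat ⌊54.63448/10⌋ = 5 → F.
Square: lon ⌊4.31517/2⌋ = 2; lat ⌊4.63448/1⌋ = 4.
Subsquare: lon ⌊0.31517/0.0833333⌋ = 3 → d; lat ⌊0.63448/0.0416667⌋ = 15 → p.
Extended square: lon ⌊0.06517/0.00833333⌋ = 7; lat ⌊0.00948/0.00416667⌋ = 2.

RF24dp72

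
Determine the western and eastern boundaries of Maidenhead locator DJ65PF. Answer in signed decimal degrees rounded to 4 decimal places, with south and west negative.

-106.7500, -106.6667

Field D=3, J=9: +3·20° lon, +9·10° lat → SW at lon -120°, lat 0°.
Square 6, 5: +6·2° lon, +5·1° lat → SW at lon -108°, lat 5°.
Subsquare p=15, f=5: +15·0.0833333° lon, +5·0.0416667° lat → SW at lon -106.75°, lat 5.20833°.
Cell spans 0.0833333° lon × 0.0416667° lat.
west -106.7500, east -106.6667.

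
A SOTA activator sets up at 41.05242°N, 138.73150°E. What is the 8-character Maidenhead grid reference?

PN91ib72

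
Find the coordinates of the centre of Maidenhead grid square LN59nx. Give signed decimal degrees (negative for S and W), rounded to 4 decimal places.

Field L=11, N=13: +11·20° lon, +13·10° lat → SW at lon 40°, lat 40°.
Square 5, 9: +5·2° lon, +9·1° lat → SW at lon 50°, lat 49°.
Subsquare n=13, x=23: +13·0.0833333° lon, +23·0.0416667° lat → SW at lon 51.0833°, lat 49.9583°.
Cell spans 0.0833333° lon × 0.0416667° lat. Centre is SW corner plus half of each.
latitude 49.9792, longitude 51.1250.

49.9792, 51.1250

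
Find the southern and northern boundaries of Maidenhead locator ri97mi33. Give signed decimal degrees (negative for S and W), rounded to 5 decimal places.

Field R=17, I=8: +17·20° lon, +8·10° lat → SW at lon 160°, lat -10°.
Square 9, 7: +9·2° lon, +7·1° lat → SW at lon 178°, lat -3°.
Subsquare m=12, i=8: +12·0.0833333° lon, +8·0.0416667° lat → SW at lon 179°, lat -2.66667°.
Extended square 3, 3: +3·0.00833333° lon, +3·0.00416667° lat → SW at lon 179.025°, lat -2.65417°.
Cell spans 0.00833333° lon × 0.00416667° lat.
south -2.65417, north -2.65000.

-2.65417, -2.65000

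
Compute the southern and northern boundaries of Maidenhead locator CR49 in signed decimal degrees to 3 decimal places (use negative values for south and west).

89.000, 90.000

Field C=2, R=17: +2·20° lon, +17·10° lat → SW at lon -140°, lat 80°.
Square 4, 9: +4·2° lon, +9·1° lat → SW at lon -132°, lat 89°.
Cell spans 2° lon × 1° lat.
south 89.000, north 90.000.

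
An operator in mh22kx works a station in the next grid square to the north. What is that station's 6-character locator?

Latitude subsquare x = 23; +1 → 24, wraps to 0 = a, carry into square.
Latitude square 2; +1 → 3.
The longitude characters are unchanged.

MH23ka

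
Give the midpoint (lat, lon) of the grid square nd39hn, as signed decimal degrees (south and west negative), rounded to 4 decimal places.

Field N=13, D=3: +13·20° lon, +3·10° lat → SW at lon 80°, lat -60°.
Square 3, 9: +3·2° lon, +9·1° lat → SW at lon 86°, lat -51°.
Subsquare h=7, n=13: +7·0.0833333° lon, +13·0.0416667° lat → SW at lon 86.5833°, lat -50.4583°.
Cell spans 0.0833333° lon × 0.0416667° lat. Centre is SW corner plus half of each.
latitude -50.4375, longitude 86.6250.

-50.4375, 86.6250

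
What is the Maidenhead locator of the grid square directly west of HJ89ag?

Longitude subsquare a = 0; −1 → -1, wraps to 23 = x, carry into square.
Longitude square 8; −1 → 7.
The latitude characters are unchanged.

HJ79xg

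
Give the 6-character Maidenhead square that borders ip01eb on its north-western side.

Longitude subsquare e = 4; −1 → 3 = d.
Latitude subsquare b = 1; +1 → 2 = c.

IP01dc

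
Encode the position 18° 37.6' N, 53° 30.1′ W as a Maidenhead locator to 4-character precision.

GK38

Add 180° to longitude and 90° to latitude: 126.50, 108.63.
Field (20°×10°, letters A–R): lon ⌊126.50/20⌋ = 6 → G; lat ⌊108.63/10⌋ = 10 → K.
Square (2°×1°, digits 0–9): lon ⌊6.50/2⌋ = 3; lat ⌊8.63/1⌋ = 8.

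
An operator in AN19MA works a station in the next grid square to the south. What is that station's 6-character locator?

Latitude subsquare a = 0; −1 → -1, wraps to 23 = x, carry into square.
Latitude square 9; −1 → 8.
The longitude characters are unchanged.

AN18mx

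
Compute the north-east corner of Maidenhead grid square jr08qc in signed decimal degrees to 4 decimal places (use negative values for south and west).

88.1250, 1.4167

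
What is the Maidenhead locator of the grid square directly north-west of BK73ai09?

BK63xj90

Longitude extended square 0; −1 → -1, wraps to 9, carry into subsquare.
Longitude subsquare a = 0; −1 → -1, wraps to 23 = x, carry into square.
Longitude square 7; −1 → 6.
Latitude extended square 9; +1 → 10, wraps to 0, carry into subsquare.
Latitude subsquare i = 8; +1 → 9 = j.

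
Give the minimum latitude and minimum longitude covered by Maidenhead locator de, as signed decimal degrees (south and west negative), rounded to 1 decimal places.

-50.0, -120.0

Field D=3, E=4: +3·20° lon, +4·10° lat → SW at lon -120°, lat -50°.
latitude -50.0, longitude -120.0.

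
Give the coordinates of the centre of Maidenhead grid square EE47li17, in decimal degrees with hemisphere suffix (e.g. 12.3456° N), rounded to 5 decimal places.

42.63542° S, 91.07083° W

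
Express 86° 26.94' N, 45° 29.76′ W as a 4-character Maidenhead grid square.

GR76

Shift to the Maidenhead origin (180°W, 90°S): lon 134.50, lat 176.45.
Field (20°×10°, letters A–R): lon ⌊134.50/20⌋ = 6 → G; lat ⌊176.45/10⌋ = 17 → R.
Square (2°×1°, digits 0–9): lon ⌊14.50/2⌋ = 7; lat ⌊6.45/1⌋ = 6.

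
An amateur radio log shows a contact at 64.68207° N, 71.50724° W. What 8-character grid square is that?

Add 180° to longitude and 90° to latitude: 108.49276, 154.68207.
Field: 108.49276/20 → 5 → F, 154.68207/10 → 15 → P; chars FP.
Square: 8.49276/2 → 4, 4.68207/1 → 4; chars 44.
Subsquare: 0.49276/0.0833333 → 5 → f, 0.68207/0.0416667 → 16 → q; chars fq.
Extended square: 0.07609/0.00833333 → 9, 0.01540/0.00416667 → 3; chars 93.

FP44fq93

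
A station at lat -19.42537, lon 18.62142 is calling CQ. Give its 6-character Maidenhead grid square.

Shift to the Maidenhead origin (180°W, 90°S): lon 198.6214, lat 70.5746.
Field: lon ⌊198.6214/20⌋ = 9 → J; lat ⌊70.5746/10⌋ = 7 → H.
Square: lon ⌊18.6214/2⌋ = 9; lat ⌊0.5746/1⌋ = 0.
Subsquare: lon ⌊0.6214/0.0833333⌋ = 7 → h; lat ⌊0.5746/0.0416667⌋ = 13 → n.

JH90hn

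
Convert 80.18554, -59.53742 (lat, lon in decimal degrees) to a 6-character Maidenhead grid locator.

GR00fe

Add 180° to longitude and 90° to latitude: 120.4626, 170.1855.
Field: lon ⌊120.4626/20⌋ = 6 → G; lat ⌊170.1855/10⌋ = 17 → R.
Square: lon ⌊0.4626/2⌋ = 0; lat ⌊0.1855/1⌋ = 0.
Subsquare: lon ⌊0.4626/0.0833333⌋ = 5 → f; lat ⌊0.1855/0.0416667⌋ = 4 → e.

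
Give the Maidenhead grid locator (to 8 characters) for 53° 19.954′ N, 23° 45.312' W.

Offset from 180°W / 90°S: lon 156.24480°, lat 143.33257°.
Field: 156.24480/20 → 7 → H, 143.33257/10 → 14 → O; chars HO.
Square: 16.24480/2 → 8, 3.33257/1 → 3; chars 83.
Subsquare: 0.24480/0.0833333 → 2 → c, 0.33257/0.0416667 → 7 → h; chars ch.
Extended square: 0.07813/0.00833333 → 9, 0.04090/0.00416667 → 9; chars 99.

HO83ch99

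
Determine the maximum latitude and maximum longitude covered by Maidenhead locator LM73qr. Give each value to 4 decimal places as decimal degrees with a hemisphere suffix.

33.7500° N, 55.4167° E

Field L=11, M=12: +11·20° lon, +12·10° lat → SW at lon 40°, lat 30°.
Square 7, 3: +7·2° lon, +3·1° lat → SW at lon 54°, lat 33°.
Subsquare q=16, r=17: +16·0.0833333° lon, +17·0.0416667° lat → SW at lon 55.3333°, lat 33.7083°.
Cell spans 0.0833333° lon × 0.0416667° lat. NE corner is SW corner plus one full cell.
latitude 33.7500° N, longitude 55.4167° E.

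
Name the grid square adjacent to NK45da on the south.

NK44dx

Latitude subsquare a = 0; −1 → -1, wraps to 23 = x, carry into square.
Latitude square 5; −1 → 4.
The longitude characters are unchanged.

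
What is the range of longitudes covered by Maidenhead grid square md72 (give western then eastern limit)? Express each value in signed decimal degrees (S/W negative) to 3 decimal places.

Field M=12, D=3: +12·20° lon, +3·10° lat → SW at lon 60°, lat -60°.
Square 7, 2: +7·2° lon, +2·1° lat → SW at lon 74°, lat -58°.
Cell spans 2° lon × 1° lat.
west 74.000, east 76.000.

74.000, 76.000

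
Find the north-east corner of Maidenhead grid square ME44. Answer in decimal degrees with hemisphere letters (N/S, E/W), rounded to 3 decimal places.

45.000° S, 70.000° E

Field M=12, E=4: +12·20° lon, +4·10° lat → SW at lon 60°, lat -50°.
Square 4, 4: +4·2° lon, +4·1° lat → SW at lon 68°, lat -46°.
Cell spans 2° lon × 1° lat. NE corner is SW corner plus one full cell.
latitude 45.000° S, longitude 70.000° E.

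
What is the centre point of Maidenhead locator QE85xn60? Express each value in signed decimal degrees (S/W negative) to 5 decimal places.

-44.45625, 157.97083

Field Q=16, E=4: +16·20° lon, +4·10° lat → SW at lon 140°, lat -50°.
Square 8, 5: +8·2° lon, +5·1° lat → SW at lon 156°, lat -45°.
Subsquare x=23, n=13: +23·0.0833333° lon, +13·0.0416667° lat → SW at lon 157.917°, lat -44.4583°.
Extended square 6, 0: +6·0.00833333° lon, +0·0.00416667° lat → SW at lon 157.967°, lat -44.4583°.
Cell spans 0.00833333° lon × 0.00416667° lat. Centre is SW corner plus half of each.
latitude -44.45625, longitude 157.97083.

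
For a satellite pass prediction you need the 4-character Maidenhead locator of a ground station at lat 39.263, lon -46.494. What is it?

GM69

Shift to the Maidenhead origin (180°W, 90°S): lon 133.51, lat 129.26.
Field: lon ⌊133.51/20⌋ = 6 → G; lat ⌊129.26/10⌋ = 12 → M.
Square: lon ⌊13.51/2⌋ = 6; lat ⌊9.26/1⌋ = 9.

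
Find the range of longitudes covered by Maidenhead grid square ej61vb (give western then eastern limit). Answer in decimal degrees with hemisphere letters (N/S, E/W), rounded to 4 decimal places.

86.2500° W, 86.1667° W

Field E=4, J=9: +4·20° lon, +9·10° lat → SW at lon -100°, lat 0°.
Square 6, 1: +6·2° lon, +1·1° lat → SW at lon -88°, lat 1°.
Subsquare v=21, b=1: +21·0.0833333° lon, +1·0.0416667° lat → SW at lon -86.25°, lat 1.04167°.
Cell spans 0.0833333° lon × 0.0416667° lat.
west 86.2500° W, east 86.1667° W.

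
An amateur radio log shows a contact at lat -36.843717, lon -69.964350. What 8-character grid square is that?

FF53ad47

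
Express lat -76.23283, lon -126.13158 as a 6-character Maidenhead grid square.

CB63ws

Add 180° to longitude and 90° to latitude: 53.8684, 13.7672.
Field: lon ⌊53.8684/20⌋ = 2 → C; lat ⌊13.7672/10⌋ = 1 → B.
Square: lon ⌊13.8684/2⌋ = 6; lat ⌊3.7672/1⌋ = 3.
Subsquare: lon ⌊1.8684/0.0833333⌋ = 22 → w; lat ⌊0.7672/0.0416667⌋ = 18 → s.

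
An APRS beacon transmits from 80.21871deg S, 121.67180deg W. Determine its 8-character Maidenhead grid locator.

CA99ds97

Offset from 180°W / 90°S: lon 58.32820°, lat 9.78129°.
Field: 58.32820/20 → 2 → C, 9.78129/10 → 0 → A; chars CA.
Square: 18.32820/2 → 9, 9.78129/1 → 9; chars 99.
Subsquare: 0.32820/0.0833333 → 3 → d, 0.78129/0.0416667 → 18 → s; chars ds.
Extended square: 0.07820/0.00833333 → 9, 0.03129/0.00416667 → 7; chars 97.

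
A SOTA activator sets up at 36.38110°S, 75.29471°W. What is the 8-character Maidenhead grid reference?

Shift to the Maidenhead origin (180°W, 90°S): lon 104.70529, lat 53.61890.
Field: lon ⌊104.70529/20⌋ = 5 → F; lat ⌊53.61890/10⌋ = 5 → F.
Square: lon ⌊4.70529/2⌋ = 2; lat ⌊3.61890/1⌋ = 3.
Subsquare: lon ⌊0.70529/0.0833333⌋ = 8 → i; lat ⌊0.61890/0.0416667⌋ = 14 → o.
Extended square: lon ⌊0.03862/0.00833333⌋ = 4; lat ⌊0.03557/0.00416667⌋ = 8.

FF23io48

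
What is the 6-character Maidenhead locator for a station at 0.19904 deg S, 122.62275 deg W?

Shift to the Maidenhead origin (180°W, 90°S): lon 57.3773, lat 89.8010.
Field: 57.3773/20 → 2 → C, 89.8010/10 → 8 → I; chars CI.
Square: 17.3773/2 → 8, 9.8010/1 → 9; chars 89.
Subsquare: 1.3773/0.0833333 → 16 → q, 0.8010/0.0416667 → 19 → t; chars qt.

CI89qt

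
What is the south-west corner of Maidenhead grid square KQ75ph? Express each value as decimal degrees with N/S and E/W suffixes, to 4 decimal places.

75.2917° N, 35.2500° E

Field K=10, Q=16: +10·20° lon, +16·10° lat → SW at lon 20°, lat 70°.
Square 7, 5: +7·2° lon, +5·1° lat → SW at lon 34°, lat 75°.
Subsquare p=15, h=7: +15·0.0833333° lon, +7·0.0416667° lat → SW at lon 35.25°, lat 75.2917°.
latitude 75.2917° N, longitude 35.2500° E.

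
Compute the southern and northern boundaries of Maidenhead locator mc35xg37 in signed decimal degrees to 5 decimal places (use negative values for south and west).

-64.72083, -64.71667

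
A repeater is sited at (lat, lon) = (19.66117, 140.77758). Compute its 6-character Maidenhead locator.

Shift to the Maidenhead origin (180°W, 90°S): lon 320.7776, lat 109.6612.
Field: 320.7776/20 → 16 → Q, 109.6612/10 → 10 → K; chars QK.
Square: 0.7776/2 → 0, 9.6612/1 → 9; chars 09.
Subsquare: 0.7776/0.0833333 → 9 → j, 0.6612/0.0416667 → 15 → p; chars jp.

QK09jp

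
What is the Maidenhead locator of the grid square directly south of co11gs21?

CO11gs20

Latitude extended square 1; −1 → 0.
The longitude characters are unchanged.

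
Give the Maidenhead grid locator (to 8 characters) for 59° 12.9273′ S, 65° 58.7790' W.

Add 180° to longitude and 90° to latitude: 114.02035, 30.78455.
Field: 114.02035/20 → 5 → F, 30.78455/10 → 3 → D; chars FD.
Square: 14.02035/2 → 7, 0.78455/1 → 0; chars 70.
Subsquare: 0.02035/0.0833333 → 0 → a, 0.78455/0.0416667 → 18 → s; chars as.
Extended square: 0.02035/0.00833333 → 2, 0.03455/0.00416667 → 8; chars 28.

FD70as28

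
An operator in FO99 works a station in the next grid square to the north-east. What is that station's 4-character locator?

GP00

Longitude square 9; +1 → 10, wraps to 0, carry into field.
Longitude field F = 5; +1 → 6 = G.
Latitude square 9; +1 → 10, wraps to 0, carry into field.
Latitude field O = 14; +1 → 15 = P.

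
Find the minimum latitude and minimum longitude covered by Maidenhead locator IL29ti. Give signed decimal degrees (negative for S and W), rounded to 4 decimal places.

29.3333, -14.4167

Field I=8, L=11: +8·20° lon, +11·10° lat → SW at lon -20°, lat 20°.
Square 2, 9: +2·2° lon, +9·1° lat → SW at lon -16°, lat 29°.
Subsquare t=19, i=8: +19·0.0833333° lon, +8·0.0416667° lat → SW at lon -14.4167°, lat 29.3333°.
latitude 29.3333, longitude -14.4167.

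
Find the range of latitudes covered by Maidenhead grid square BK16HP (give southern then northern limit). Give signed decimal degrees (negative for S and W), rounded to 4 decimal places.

16.6250, 16.6667

Field B=1, K=10: +1·20° lon, +10·10° lat → SW at lon -160°, lat 10°.
Square 1, 6: +1·2° lon, +6·1° lat → SW at lon -158°, lat 16°.
Subsquare h=7, p=15: +7·0.0833333° lon, +15·0.0416667° lat → SW at lon -157.417°, lat 16.625°.
Cell spans 0.0833333° lon × 0.0416667° lat.
south 16.6250, north 16.6667.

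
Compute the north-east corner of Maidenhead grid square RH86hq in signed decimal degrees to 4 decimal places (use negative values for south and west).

-13.2917, 176.6667

Field R=17, H=7: +17·20° lon, +7·10° lat → SW at lon 160°, lat -20°.
Square 8, 6: +8·2° lon, +6·1° lat → SW at lon 176°, lat -14°.
Subsquare h=7, q=16: +7·0.0833333° lon, +16·0.0416667° lat → SW at lon 176.583°, lat -13.3333°.
Cell spans 0.0833333° lon × 0.0416667° lat. NE corner is SW corner plus one full cell.
latitude -13.2917, longitude 176.6667.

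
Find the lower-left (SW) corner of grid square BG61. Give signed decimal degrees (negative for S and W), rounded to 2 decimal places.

-29.00, -148.00

Field B=1, G=6: +1·20° lon, +6·10° lat → SW at lon -160°, lat -30°.
Square 6, 1: +6·2° lon, +1·1° lat → SW at lon -148°, lat -29°.
latitude -29.00, longitude -148.00.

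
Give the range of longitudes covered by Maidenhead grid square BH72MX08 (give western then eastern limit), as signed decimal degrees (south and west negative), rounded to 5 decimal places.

Field B=1, H=7: +1·20° lon, +7·10° lat → SW at lon -160°, lat -20°.
Square 7, 2: +7·2° lon, +2·1° lat → SW at lon -146°, lat -18°.
Subsquare m=12, x=23: +12·0.0833333° lon, +23·0.0416667° lat → SW at lon -145°, lat -17.0417°.
Extended square 0, 8: +0·0.00833333° lon, +8·0.00416667° lat → SW at lon -145°, lat -17.0083°.
Cell spans 0.00833333° lon × 0.00416667° lat.
west -145.00000, east -144.99167.

-145.00000, -144.99167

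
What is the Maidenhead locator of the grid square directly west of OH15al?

Longitude subsquare a = 0; −1 → -1, wraps to 23 = x, carry into square.
Longitude square 1; −1 → 0.
The latitude characters are unchanged.

OH05xl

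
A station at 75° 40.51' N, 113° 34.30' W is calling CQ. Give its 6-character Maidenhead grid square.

DQ35fq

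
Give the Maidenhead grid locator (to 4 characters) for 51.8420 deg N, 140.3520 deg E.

QO01

Shift to the Maidenhead origin (180°W, 90°S): lon 320.35, lat 141.84.
Field: lon ⌊320.35/20⌋ = 16 → Q; lat ⌊141.84/10⌋ = 14 → O.
Square: lon ⌊0.35/2⌋ = 0; lat ⌊1.84/1⌋ = 1.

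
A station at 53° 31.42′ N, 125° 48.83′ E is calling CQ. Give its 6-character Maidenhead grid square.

PO23vm

Offset from 180°W / 90°S: lon 305.8138°, lat 143.5237°.
Field (20°×10°, letters A–R): lon ⌊305.8138/20⌋ = 15 → P; lat ⌊143.5237/10⌋ = 14 → O.
Square (2°×1°, digits 0–9): lon ⌊5.8138/2⌋ = 2; lat ⌊3.5237/1⌋ = 3.
Subsquare (5′×2.5′, letters a–x): lon ⌊1.8138/0.0833333⌋ = 21 → v; lat ⌊0.5237/0.0416667⌋ = 12 → m.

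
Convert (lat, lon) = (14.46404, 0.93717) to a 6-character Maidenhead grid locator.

JK04ll

Offset from 180°W / 90°S: lon 180.9372°, lat 104.4640°.
Field (20°×10°, letters A–R): 180.9372/20 → 9 → J, 104.4640/10 → 10 → K; chars JK.
Square (2°×1°, digits 0–9): 0.9372/2 → 0, 4.4640/1 → 4; chars 04.
Subsquare (5′×2.5′, letters a–x): 0.9372/0.0833333 → 11 → l, 0.4640/0.0416667 → 11 → l; chars ll.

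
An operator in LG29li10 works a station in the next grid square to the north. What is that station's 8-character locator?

LG29li11

Latitude extended square 0; +1 → 1.
The longitude characters are unchanged.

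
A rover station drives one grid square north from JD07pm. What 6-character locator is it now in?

Latitude subsquare m = 12; +1 → 13 = n.
The longitude characters are unchanged.

JD07pn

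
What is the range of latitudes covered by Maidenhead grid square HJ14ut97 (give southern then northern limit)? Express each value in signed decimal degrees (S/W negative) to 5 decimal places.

Field H=7, J=9: +7·20° lon, +9·10° lat → SW at lon -40°, lat 0°.
Square 1, 4: +1·2° lon, +4·1° lat → SW at lon -38°, lat 4°.
Subsquare u=20, t=19: +20·0.0833333° lon, +19·0.0416667° lat → SW at lon -36.3333°, lat 4.79167°.
Extended square 9, 7: +9·0.00833333° lon, +7·0.00416667° lat → SW at lon -36.2583°, lat 4.82083°.
Cell spans 0.00833333° lon × 0.00416667° lat.
south 4.82083, north 4.82500.

4.82083, 4.82500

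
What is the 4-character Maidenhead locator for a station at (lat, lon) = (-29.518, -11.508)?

Shift to the Maidenhead origin (180°W, 90°S): lon 168.49, lat 60.48.
Field: 168.49/20 → 8 → I, 60.48/10 → 6 → G; chars IG.
Square: 8.49/2 → 4, 0.48/1 → 0; chars 40.

IG40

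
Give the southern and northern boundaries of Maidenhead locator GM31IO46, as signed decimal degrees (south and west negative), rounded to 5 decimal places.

31.60833, 31.61250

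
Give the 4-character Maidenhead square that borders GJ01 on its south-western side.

FJ90

Longitude square 0; −1 → -1, wraps to 9, carry into field.
Longitude field G = 6; −1 → 5 = F.
Latitude square 1; −1 → 0.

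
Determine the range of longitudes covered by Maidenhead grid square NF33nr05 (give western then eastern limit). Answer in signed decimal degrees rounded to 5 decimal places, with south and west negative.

Field N=13, F=5: +13·20° lon, +5·10° lat → SW at lon 80°, lat -40°.
Square 3, 3: +3·2° lon, +3·1° lat → SW at lon 86°, lat -37°.
Subsquare n=13, r=17: +13·0.0833333° lon, +17·0.0416667° lat → SW at lon 87.0833°, lat -36.2917°.
Extended square 0, 5: +0·0.00833333° lon, +5·0.00416667° lat → SW at lon 87.0833°, lat -36.2708°.
Cell spans 0.00833333° lon × 0.00416667° lat.
west 87.08333, east 87.09167.

87.08333, 87.09167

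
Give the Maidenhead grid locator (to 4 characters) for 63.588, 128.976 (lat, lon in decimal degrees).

Add 180° to longitude and 90° to latitude: 308.98, 153.59.
Field: 308.98/20 → 15 → P, 153.59/10 → 15 → P; chars PP.
Square: 8.98/2 → 4, 3.59/1 → 3; chars 43.

PP43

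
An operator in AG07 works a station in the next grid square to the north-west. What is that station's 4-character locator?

Longitude square 0; −1 → -1, wraps to 9, carry into field.
Longitude field A = 0; −1 → -1, wraps to 17 = R, wrapping around the antimeridian.
Latitude square 7; +1 → 8.

RG98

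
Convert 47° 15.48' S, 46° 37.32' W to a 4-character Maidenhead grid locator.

GE62

Shift to the Maidenhead origin (180°W, 90°S): lon 133.38, lat 42.74.
Field (20°×10°, letters A–R): 133.38/20 → 6 → G, 42.74/10 → 4 → E; chars GE.
Square (2°×1°, digits 0–9): 13.38/2 → 6, 2.74/1 → 2; chars 62.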